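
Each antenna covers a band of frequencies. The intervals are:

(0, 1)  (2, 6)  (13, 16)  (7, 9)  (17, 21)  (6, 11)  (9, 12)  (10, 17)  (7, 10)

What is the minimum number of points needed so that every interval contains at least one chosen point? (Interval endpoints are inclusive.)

Process intervals by earliest right end; each time one isn't hit yet, stab at its right endpoint.
Sorted: [0,1] [2,6] [7,9] [7,10] [6,11] [9,12] [13,16] [10,17] [17,21]
{[0,1]} hit by 1; {[2,6]} hit by 6; {[7,9],[7,10],[6,11],[9,12]} hit by 9; {[13,16],[10,17]} hit by 16; {[17,21]} hit by 21.
Points: 1, 6, 9, 16, 21 (5 total).

5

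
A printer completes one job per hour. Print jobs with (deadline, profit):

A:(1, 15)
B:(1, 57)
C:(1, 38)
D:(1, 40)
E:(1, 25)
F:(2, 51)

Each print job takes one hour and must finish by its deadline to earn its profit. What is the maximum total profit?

Sort by profit descending; place each in the latest free slot ≤ its deadline.
By profit: B(d1,57), F(d2,51), D(d1,40), C(d1,38), E(d1,25), A(d1,15)
B→slot 1; F→slot 2; D skipped; C skipped; E skipped; A skipped.
Profit = 57 + 51 = 108

108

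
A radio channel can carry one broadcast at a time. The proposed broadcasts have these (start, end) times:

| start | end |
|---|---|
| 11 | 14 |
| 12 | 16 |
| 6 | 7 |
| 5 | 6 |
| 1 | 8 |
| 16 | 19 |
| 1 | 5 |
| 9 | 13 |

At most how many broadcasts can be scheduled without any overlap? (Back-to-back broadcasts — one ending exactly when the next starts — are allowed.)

Sorted by end: (1,5)  (5,6)  (6,7)  (1,8)  (9,13)  (11,14)  (12,16)  (16,19)
take (1,5); take (5,6); take (6,7); take (9,13); take (16,19).
Selected 5 broadcasts.

5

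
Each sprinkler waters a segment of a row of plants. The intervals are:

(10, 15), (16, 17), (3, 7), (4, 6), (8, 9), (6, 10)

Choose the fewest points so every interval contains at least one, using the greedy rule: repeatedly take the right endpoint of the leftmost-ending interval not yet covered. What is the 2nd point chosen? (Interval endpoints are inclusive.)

Sorted: [4,6] [3,7] [8,9] [6,10] [10,15] [16,17]
{[4,6],[3,7]} hit by 6; {[8,9],[6,10]} hit by 9; {[10,15]} hit by 15; {[16,17]} hit by 17.
Points: 6, 9, 15, 17 (4 total).

9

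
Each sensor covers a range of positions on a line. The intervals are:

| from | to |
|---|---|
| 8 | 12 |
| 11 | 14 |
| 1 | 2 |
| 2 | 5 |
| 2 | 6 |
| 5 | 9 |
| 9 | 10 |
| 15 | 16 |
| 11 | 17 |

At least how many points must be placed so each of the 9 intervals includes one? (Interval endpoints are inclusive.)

4

Sort by right endpoint; whenever an interval is uncovered, place a point at its right end.
Sorted: [1,2] [2,5] [2,6] [5,9] [9,10] [8,12] [11,14] [15,16] [11,17]
{[1,2],[2,5],[2,6]} hit by 2; {[5,9],[9,10],[8,12]} hit by 9; {[11,14]} hit by 14; {[15,16],[11,17]} hit by 16.
Points: 2, 9, 14, 16 (4 total).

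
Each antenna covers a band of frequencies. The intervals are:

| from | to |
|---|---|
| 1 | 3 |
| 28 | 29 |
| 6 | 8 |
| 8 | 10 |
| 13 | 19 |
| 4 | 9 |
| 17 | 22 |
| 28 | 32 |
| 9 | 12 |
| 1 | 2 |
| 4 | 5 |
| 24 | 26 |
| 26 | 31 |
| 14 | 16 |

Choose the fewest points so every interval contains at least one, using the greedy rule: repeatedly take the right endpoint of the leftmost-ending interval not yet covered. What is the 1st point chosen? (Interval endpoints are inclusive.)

2

Process intervals by earliest right end; each time one isn't hit yet, stab at its right endpoint.
Sorted: [1,2] [1,3] [4,5] [6,8] [4,9] [8,10] [9,12] [14,16] [13,19] [17,22] [24,26] [28,29] [26,31] [28,32]
{[1,2],[1,3]} hit by 2; {[4,5]} hit by 5; {[6,8],[4,9],[8,10]} hit by 8; {[9,12]} hit by 12; {[14,16],[13,19]} hit by 16; {[17,22]} hit by 22; {[24,26]} hit by 26; {[28,29],[26,31],[28,32]} hit by 29.
Points: 2, 5, 8, 12, 16, 22, 26, 29 (8 total).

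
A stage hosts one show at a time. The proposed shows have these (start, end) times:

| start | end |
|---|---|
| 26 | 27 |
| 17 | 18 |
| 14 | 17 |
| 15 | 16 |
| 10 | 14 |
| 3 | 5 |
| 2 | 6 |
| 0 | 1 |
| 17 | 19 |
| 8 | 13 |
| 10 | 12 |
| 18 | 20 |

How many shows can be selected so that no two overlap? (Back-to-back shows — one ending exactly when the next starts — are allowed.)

7

Greedy by earliest finish: after sorting by end time, pick each interval compatible with the last pick.
Sorted by end: (0,1)  (3,5)  (2,6)  (10,12)  (8,13)  (10,14)  (15,16)  (14,17)  (17,18)  (17,19)  (18,20)  (26,27)
take (0,1); take (3,5); take (10,12); take (15,16); take (17,18); skip (17,19); take (18,20); take (26,27).
Selected 7 shows.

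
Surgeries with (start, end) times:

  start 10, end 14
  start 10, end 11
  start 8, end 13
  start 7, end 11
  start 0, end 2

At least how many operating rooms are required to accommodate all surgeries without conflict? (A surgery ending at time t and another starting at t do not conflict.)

starts: [0, 7, 8, 10, 10]
ends:   [2, 11, 11, 13, 14]
s0→1 e2→0 s7→1 s8→2 s10→3 s10→4  — peak 4.

4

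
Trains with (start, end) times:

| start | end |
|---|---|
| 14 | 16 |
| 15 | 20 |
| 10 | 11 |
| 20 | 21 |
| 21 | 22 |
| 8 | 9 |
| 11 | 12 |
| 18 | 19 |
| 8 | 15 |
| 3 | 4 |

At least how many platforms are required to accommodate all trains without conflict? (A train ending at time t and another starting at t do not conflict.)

2

The answer is the maximum number of intervals overlapping at any instant.
Events (time:±→running): 3:+→1 4:-→0 8:+→1 8:+→2 … peak 2.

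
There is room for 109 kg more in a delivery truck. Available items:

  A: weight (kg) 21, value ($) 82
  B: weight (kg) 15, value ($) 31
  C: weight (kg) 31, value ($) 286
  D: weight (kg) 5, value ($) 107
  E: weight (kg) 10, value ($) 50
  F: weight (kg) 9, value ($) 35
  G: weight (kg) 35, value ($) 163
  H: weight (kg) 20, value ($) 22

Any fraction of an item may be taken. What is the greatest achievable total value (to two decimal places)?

715.22

Greedy by value/weight ratio, highest first.
Ratios (sorted): D 21.40, C 9.23, E 5.00, G 4.66, A 3.90, F 3.89, B 2.07, H 1.10
take D (5 @ 107); take C (31 @ 286); take E (10 @ 50); take G (35 @ 163); take A (21 @ 82); take 7/9 of F → 27.22. Capacity used 109/109.
Total value = 715.22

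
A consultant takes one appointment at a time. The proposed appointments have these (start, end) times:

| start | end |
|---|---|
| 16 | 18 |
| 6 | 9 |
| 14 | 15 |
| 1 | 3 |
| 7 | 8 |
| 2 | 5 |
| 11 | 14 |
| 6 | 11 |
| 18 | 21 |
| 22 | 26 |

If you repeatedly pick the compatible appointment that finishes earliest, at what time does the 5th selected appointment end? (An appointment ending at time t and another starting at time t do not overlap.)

Greedy by earliest finish: after sorting by end time, pick each interval compatible with the last pick.
By end time: (1,3), (2,5), (7,8), (6,9), (6,11), (11,14), (14,15), (16,18), (18,21), (22,26).
Pick (1,3); next start ≥ 3 → (7,8); next start ≥ 8 → (11,14); next start ≥ 14 → (14,15); next start ≥ 15 → (16,18); next start ≥ 18 → (18,21); next start ≥ 21 → (22,26).
Selected: (1,3) (7,8) (11,14) (14,15) (16,18) (18,21) (22,26)

18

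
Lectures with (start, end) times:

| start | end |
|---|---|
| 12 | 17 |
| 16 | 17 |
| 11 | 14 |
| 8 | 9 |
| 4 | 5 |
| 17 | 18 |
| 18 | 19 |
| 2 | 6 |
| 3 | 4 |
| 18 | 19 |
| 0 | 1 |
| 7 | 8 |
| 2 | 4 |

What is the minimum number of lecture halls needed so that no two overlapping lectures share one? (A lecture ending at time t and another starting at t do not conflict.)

Count concurrent intervals with a sweep; the peak is the room count.
starts: [0, 2, 2, 3, 4, 7, 8, 11, 12, 16, 17, 18, 18]
ends:   [1, 4, 4, 5, 6, 8, 9, 14, 17, 17, 18, 19, 19]
s0→1 e1→0 s2→1 s2→2 s3→3  — peak 3.

3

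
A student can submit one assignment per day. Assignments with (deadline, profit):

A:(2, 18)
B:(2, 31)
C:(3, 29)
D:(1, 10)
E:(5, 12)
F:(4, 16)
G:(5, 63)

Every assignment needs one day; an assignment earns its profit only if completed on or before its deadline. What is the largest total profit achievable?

157

Take jobs in profit order; each goes to the latest open slot no later than its deadline.
Profit order: G=63 B=31 C=29 A=18 F=16 E=12 D=10
Assign: G→slot 5, B→slot 2, C→slot 3, A→slot 1, F→slot 4, E skipped, D skipped.
Slots: [1:A] [2:B] [3:C] [4:F] [5:G]
Profit = 18 + 31 + 29 + 16 + 63 = 157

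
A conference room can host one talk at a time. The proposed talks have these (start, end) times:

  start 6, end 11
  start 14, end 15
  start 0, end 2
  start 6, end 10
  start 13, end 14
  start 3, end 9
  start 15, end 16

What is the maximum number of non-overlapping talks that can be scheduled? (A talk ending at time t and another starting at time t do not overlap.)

By end time: (0,2), (3,9), (6,10), (6,11), (13,14), (14,15), (15,16).
Pick (0,2); next start ≥ 2 → (3,9); next start ≥ 9 → (13,14); next start ≥ 14 → (14,15); next start ≥ 15 → (15,16).
Selected 5 talks.

5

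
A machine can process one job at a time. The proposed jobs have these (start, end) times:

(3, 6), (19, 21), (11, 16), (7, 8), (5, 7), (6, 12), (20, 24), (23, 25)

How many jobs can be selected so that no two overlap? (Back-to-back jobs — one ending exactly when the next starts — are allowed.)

Order by finish time; keep every interval that doesn't clash with the previous kept one.
By end time: (3,6), (5,7), (7,8), (6,12), (11,16), (19,21), (20,24), (23,25).
Pick (3,6); next start ≥ 6 → (7,8); next start ≥ 8 → (11,16); next start ≥ 16 → (19,21); next start ≥ 21 → (23,25).
Selected 5 jobs.

5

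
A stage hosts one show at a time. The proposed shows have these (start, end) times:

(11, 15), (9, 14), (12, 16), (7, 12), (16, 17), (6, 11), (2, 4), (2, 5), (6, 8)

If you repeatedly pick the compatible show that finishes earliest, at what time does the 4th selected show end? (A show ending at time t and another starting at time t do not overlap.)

Sorted by end: (2,4)  (2,5)  (6,8)  (6,11)  (7,12)  (9,14)  (11,15)  (12,16)  (16,17)
take (2,4); take (6,8); skip (7,12); take (9,14); take (16,17).
Selected: (2,4) (6,8) (9,14) (16,17)

17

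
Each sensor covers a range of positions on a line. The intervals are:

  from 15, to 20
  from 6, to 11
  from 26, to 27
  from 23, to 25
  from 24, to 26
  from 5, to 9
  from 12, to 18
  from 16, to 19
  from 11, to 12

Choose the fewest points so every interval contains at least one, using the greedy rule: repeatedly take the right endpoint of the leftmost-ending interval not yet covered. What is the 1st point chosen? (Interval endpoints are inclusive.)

By right end: [5,9]  [6,11]  [11,12]  [12,18]  [16,19]  [15,20]  [23,25]  [24,26]  [26,27]
[5,9] uncovered → point at 9; [11,12] uncovered → point at 12; [16,19] uncovered → point at 19; [23,25] uncovered → point at 25; [26,27] uncovered → point at 27.
Points: 9, 12, 19, 25, 27 (5 total).

9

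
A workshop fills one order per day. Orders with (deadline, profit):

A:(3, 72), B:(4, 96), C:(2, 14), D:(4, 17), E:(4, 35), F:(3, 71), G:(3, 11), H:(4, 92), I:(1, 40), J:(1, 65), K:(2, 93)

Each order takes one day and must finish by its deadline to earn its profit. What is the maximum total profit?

Sort by profit descending; place each in the latest free slot ≤ its deadline.
Profit order: B=96 K=93 H=92 A=72 F=71 J=65 I=40 E=35 D=17 C=14 G=11
Assign: B→slot 4, K→slot 2, H→slot 3, A→slot 1, F skipped, J skipped, I skipped, E skipped, D skipped, C skipped, G skipped.
Slots: [1:A] [2:K] [3:H] [4:B]
Profit = 72 + 93 + 92 + 96 = 353

353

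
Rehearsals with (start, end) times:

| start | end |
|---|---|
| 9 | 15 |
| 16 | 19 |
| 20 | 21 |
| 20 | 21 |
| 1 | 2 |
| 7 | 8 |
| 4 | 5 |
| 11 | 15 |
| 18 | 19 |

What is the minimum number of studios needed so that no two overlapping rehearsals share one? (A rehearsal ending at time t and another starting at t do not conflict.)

Count concurrent intervals with a sweep; the peak is the room count.
starts: [1, 4, 7, 9, 11, 16, 18, 20, 20]
ends:   [2, 5, 8, 15, 15, 19, 19, 21, 21]
s1→1 e2→0 s4→1 e5→0 s7→1 e8→0 s9→1 s11→2  — peak 2.

2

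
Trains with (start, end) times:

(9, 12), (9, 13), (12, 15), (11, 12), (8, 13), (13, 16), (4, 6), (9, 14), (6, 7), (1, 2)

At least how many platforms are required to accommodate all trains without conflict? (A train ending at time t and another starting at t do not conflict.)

starts: [1, 4, 6, 8, 9, 9, 9, 11, 12, 13]
ends:   [2, 6, 7, 12, 12, 13, 13, 14, 15, 16]
s1→1 e2→0 s4→1 e6→0 s6→1 e7→0 s8→1 s9→2 s9→3 s9→4 s11→5  — peak 5.

5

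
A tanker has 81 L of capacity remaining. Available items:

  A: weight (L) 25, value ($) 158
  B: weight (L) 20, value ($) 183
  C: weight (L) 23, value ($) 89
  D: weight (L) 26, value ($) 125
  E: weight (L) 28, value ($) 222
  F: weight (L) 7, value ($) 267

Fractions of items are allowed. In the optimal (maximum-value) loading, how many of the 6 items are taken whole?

4

Sort by value per unit weight and fill in that order.
Order: F (267/7=38.14) > B (183/20=9.15) > E (222/28=7.93) > A (158/25=6.32) > D (125/26=4.81) > C (89/23=3.87)
Fill: take F (7 @ 267) → take B (20 @ 183) → take E (28 @ 222) → take A (25 @ 158) → take 1/26 of D → 4.81; 81/81 used.
4 item(s) taken whole; one partial (take 1/26 of D).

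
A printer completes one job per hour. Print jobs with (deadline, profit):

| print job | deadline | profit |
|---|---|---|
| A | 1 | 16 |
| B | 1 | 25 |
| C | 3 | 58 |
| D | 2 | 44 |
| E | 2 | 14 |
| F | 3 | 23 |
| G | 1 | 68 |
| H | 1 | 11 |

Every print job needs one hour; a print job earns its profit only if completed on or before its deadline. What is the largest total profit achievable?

Profit order: G=68 C=58 D=44 B=25 F=23 A=16 E=14 H=11
Assign: G→slot 1, C→slot 3, D→slot 2, B skipped, F skipped, A skipped, E skipped, H skipped.
Slots: [1:G] [2:D] [3:C]
Profit = 68 + 44 + 58 = 170

170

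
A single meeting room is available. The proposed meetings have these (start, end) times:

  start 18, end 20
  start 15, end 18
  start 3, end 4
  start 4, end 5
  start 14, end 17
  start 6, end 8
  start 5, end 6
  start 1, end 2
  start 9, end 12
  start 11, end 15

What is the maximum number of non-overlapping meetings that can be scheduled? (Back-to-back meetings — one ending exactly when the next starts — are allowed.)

Greedy by earliest finish: after sorting by end time, pick each interval compatible with the last pick.
Sorted by end: (1,2)  (3,4)  (4,5)  (5,6)  (6,8)  (9,12)  (11,15)  (14,17)  (15,18)  (18,20)
take (1,2); take (3,4); take (4,5); take (5,6); take (6,8); take (9,12); take (14,17); skip (15,18); take (18,20).
Selected 8 meetings.

8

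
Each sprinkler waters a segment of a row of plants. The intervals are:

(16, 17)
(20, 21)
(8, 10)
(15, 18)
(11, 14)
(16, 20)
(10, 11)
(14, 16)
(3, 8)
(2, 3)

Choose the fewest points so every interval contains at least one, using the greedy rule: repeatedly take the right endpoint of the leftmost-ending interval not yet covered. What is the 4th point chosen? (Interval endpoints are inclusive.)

Process intervals by earliest right end; each time one isn't hit yet, stab at its right endpoint.
By right end: [2,3]  [3,8]  [8,10]  [10,11]  [11,14]  [14,16]  [16,17]  [15,18]  [16,20]  [20,21]
[2,3] uncovered → point at 3; [8,10] uncovered → point at 10; [11,14] uncovered → point at 14; [16,17] uncovered → point at 17; [20,21] uncovered → point at 21.
Points: 3, 10, 14, 17, 21 (5 total).

17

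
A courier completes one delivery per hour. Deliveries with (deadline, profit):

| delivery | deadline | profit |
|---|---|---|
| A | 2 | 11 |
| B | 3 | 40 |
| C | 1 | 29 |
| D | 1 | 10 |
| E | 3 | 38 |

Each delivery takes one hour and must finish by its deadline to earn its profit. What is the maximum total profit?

Profit order: B=40 E=38 C=29 A=11 D=10
Assign: B→slot 3, E→slot 2, C→slot 1, A skipped, D skipped.
Slots: [1:C] [2:E] [3:B]
Profit = 29 + 38 + 40 = 107

107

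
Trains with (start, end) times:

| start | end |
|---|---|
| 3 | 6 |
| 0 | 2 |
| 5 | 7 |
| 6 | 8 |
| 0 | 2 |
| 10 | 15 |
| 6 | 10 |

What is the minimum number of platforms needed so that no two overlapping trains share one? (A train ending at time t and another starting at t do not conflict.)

3

Count concurrent intervals with a sweep; the peak is the room count.
starts: [0, 0, 3, 5, 6, 6, 10]
ends:   [2, 2, 6, 7, 8, 10, 15]
s0→1 s0→2 e2→1 e2→0 s3→1 s5→2 e6→1 s6→2 s6→3  — peak 3.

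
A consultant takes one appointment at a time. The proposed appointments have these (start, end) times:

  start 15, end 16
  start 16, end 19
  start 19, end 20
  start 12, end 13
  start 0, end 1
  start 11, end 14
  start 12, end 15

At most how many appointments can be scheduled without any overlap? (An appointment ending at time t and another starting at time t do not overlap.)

Order by finish time; keep every interval that doesn't clash with the previous kept one.
Sorted by end: (0,1)  (12,13)  (11,14)  (12,15)  (15,16)  (16,19)  (19,20)
take (0,1); take (12,13); skip (12,15); take (15,16); take (16,19); take (19,20).
Selected 5 appointments.

5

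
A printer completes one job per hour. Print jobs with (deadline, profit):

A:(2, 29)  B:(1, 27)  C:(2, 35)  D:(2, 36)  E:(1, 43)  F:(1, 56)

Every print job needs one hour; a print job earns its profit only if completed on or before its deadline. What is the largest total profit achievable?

92

Sort by profit descending; place each in the latest free slot ≤ its deadline.
By profit: F(d1,56), E(d1,43), D(d2,36), C(d2,35), A(d2,29), B(d1,27)
F→slot 1; E skipped; D→slot 2; C skipped; A skipped; B skipped.
Profit = 56 + 36 = 92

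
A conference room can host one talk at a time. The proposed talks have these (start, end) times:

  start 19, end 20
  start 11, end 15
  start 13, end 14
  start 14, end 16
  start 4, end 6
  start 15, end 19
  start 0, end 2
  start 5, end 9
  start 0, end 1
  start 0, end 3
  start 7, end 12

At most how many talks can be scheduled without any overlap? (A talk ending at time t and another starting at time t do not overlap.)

6

Sorted by end: (0,1)  (0,2)  (0,3)  (4,6)  (5,9)  (7,12)  (13,14)  (11,15)  (14,16)  (15,19)  (19,20)
take (0,1); skip (0,3); take (4,6); take (7,12); take (13,14); skip (11,15); take (14,16); skip (15,19); take (19,20).
Selected 6 talks.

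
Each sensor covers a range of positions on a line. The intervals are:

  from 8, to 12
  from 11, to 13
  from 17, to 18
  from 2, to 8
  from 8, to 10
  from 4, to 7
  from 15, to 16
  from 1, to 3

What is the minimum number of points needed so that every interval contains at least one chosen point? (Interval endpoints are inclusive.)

Process intervals by earliest right end; each time one isn't hit yet, stab at its right endpoint.
Sorted: [1,3] [4,7] [2,8] [8,10] [8,12] [11,13] [15,16] [17,18]
{[1,3]} hit by 3; {[4,7],[2,8]} hit by 7; {[8,10],[8,12]} hit by 10; {[11,13]} hit by 13; {[15,16]} hit by 16; {[17,18]} hit by 18.
Points: 3, 7, 10, 13, 16, 18 (6 total).

6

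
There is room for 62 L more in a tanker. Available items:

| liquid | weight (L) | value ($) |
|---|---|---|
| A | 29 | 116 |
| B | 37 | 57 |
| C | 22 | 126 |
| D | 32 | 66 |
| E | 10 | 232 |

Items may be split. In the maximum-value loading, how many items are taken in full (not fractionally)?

3

Ratios (sorted): E 23.20, C 5.73, A 4.00, D 2.06, B 1.54
take E (10 @ 232); take C (22 @ 126); take A (29 @ 116); take 1/32 of D → 2.06. Capacity used 62/62.
3 item(s) taken whole; one partial (take 1/32 of D).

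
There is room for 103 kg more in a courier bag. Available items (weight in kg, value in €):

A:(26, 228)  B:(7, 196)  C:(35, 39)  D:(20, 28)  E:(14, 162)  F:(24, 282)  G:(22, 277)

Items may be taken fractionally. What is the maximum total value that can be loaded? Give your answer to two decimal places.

1159.00

Sort by value per unit weight and fill in that order.
Ratios (sorted): B 28.00, G 12.59, F 11.75, E 11.57, A 8.77, D 1.40, C 1.11
take B (7 @ 196); take G (22 @ 277); take F (24 @ 282); take E (14 @ 162); take A (26 @ 228); take 10/20 of D → 14.00. Capacity used 103/103.
Total value = 1159.00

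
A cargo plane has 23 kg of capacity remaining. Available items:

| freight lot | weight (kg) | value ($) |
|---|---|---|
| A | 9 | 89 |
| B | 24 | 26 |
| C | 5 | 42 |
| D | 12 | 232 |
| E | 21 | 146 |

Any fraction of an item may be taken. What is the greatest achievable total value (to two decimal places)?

337.80

Order: D (232/12=19.33) > A (89/9=9.89) > C (42/5=8.40) > E (146/21=6.95) > B (26/24=1.08)
Fill: take D (12 @ 232) → take A (9 @ 89) → take 2/5 of C → 16.80; 23/23 used.
Total value = 337.80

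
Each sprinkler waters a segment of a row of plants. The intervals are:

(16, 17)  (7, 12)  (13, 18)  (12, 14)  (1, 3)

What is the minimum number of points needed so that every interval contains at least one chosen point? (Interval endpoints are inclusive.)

3

Sorted: [1,3] [7,12] [12,14] [16,17] [13,18]
{[1,3]} hit by 3; {[7,12],[12,14]} hit by 12; {[16,17],[13,18]} hit by 17.
Points: 3, 12, 17 (3 total).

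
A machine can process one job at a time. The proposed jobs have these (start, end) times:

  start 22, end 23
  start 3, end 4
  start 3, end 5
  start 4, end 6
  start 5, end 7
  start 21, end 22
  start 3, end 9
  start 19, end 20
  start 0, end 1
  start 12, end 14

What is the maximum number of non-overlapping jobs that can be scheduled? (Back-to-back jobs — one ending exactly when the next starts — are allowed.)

7

Order by finish time; keep every interval that doesn't clash with the previous kept one.
By end time: (0,1), (3,4), (3,5), (4,6), (5,7), (3,9), (12,14), (19,20), (21,22), (22,23).
Pick (0,1); next start ≥ 1 → (3,4); next start ≥ 4 → (4,6); next start ≥ 6 → (12,14); next start ≥ 14 → (19,20); next start ≥ 20 → (21,22); next start ≥ 22 → (22,23).
Selected 7 jobs.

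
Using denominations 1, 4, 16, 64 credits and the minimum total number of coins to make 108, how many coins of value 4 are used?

3

108 − 1×64→44 − 2×16→12 − 3×4→0
Count of 4: 3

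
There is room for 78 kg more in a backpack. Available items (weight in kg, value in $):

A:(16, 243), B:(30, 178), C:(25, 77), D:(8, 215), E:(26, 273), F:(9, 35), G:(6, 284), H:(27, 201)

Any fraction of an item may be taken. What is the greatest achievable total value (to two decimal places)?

1178.78

Sort by value per unit weight and fill in that order.
Ratios (sorted): G 47.33, D 26.88, A 15.19, E 10.50, H 7.44, B 5.93, F 3.89, C 3.08
take G (6 @ 284); take D (8 @ 215); take A (16 @ 243); take E (26 @ 273); take 22/27 of H → 163.78. Capacity used 78/78.
Total value = 1178.78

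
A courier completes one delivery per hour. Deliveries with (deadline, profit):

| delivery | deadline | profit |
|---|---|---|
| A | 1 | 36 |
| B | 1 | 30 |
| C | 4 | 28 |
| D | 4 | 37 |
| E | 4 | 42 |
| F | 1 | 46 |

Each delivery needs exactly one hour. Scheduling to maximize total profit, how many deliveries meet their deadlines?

By profit: F(d1,46), E(d4,42), D(d4,37), A(d1,36), B(d1,30), C(d4,28)
F→slot 1; E→slot 4; D→slot 3; A skipped; B skipped; C→slot 2.
4 of 6 scheduled.

4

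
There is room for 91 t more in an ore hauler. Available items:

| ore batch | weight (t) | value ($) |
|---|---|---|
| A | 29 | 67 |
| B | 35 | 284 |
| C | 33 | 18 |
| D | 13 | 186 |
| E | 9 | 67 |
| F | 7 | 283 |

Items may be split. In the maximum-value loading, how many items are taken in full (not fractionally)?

Sort by value per unit weight and fill in that order.
Ratios (sorted): F 40.43, D 14.31, B 8.11, E 7.44, A 2.31, C 0.55
take F (7 @ 283); take D (13 @ 186); take B (35 @ 284); take E (9 @ 67); take 27/29 of A → 62.38. Capacity used 91/91.
4 item(s) taken whole; one partial (take 27/29 of A).

4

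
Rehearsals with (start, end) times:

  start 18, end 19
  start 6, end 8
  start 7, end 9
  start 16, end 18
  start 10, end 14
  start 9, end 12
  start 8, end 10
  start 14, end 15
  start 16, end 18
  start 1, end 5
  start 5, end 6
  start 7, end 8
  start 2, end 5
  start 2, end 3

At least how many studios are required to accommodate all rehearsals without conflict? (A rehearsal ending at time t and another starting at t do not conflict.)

3

Events (time:±→running): 1:+→1 2:+→2 2:+→3 … peak 3.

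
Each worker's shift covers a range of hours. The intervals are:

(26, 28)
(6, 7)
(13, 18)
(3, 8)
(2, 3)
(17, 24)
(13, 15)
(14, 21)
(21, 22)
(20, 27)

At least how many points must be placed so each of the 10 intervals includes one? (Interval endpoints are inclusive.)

5

By right end: [2,3]  [6,7]  [3,8]  [13,15]  [13,18]  [14,21]  [21,22]  [17,24]  [20,27]  [26,28]
[2,3] uncovered → point at 3; [6,7] uncovered → point at 7; [13,15] uncovered → point at 15; [21,22] uncovered → point at 22; [26,28] uncovered → point at 28.
Points: 3, 7, 15, 22, 28 (5 total).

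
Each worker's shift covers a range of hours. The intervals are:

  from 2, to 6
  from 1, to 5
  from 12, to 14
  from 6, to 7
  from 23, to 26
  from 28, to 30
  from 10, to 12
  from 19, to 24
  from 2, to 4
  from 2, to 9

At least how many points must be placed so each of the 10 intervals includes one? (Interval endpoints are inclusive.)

5

Process intervals by earliest right end; each time one isn't hit yet, stab at its right endpoint.
By right end: [2,4]  [1,5]  [2,6]  [6,7]  [2,9]  [10,12]  [12,14]  [19,24]  [23,26]  [28,30]
[2,4] uncovered → point at 4; [6,7] uncovered → point at 7; [10,12] uncovered → point at 12; [19,24] uncovered → point at 24; [28,30] uncovered → point at 30.
Points: 4, 7, 12, 24, 30 (5 total).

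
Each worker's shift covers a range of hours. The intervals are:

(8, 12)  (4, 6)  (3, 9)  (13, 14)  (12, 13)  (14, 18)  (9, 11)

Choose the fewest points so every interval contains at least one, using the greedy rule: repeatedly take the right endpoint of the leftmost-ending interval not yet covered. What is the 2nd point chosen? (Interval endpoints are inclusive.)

11

Sorted: [4,6] [3,9] [9,11] [8,12] [12,13] [13,14] [14,18]
{[4,6],[3,9]} hit by 6; {[9,11],[8,12]} hit by 11; {[12,13],[13,14]} hit by 13; {[14,18]} hit by 18.
Points: 6, 11, 13, 18 (4 total).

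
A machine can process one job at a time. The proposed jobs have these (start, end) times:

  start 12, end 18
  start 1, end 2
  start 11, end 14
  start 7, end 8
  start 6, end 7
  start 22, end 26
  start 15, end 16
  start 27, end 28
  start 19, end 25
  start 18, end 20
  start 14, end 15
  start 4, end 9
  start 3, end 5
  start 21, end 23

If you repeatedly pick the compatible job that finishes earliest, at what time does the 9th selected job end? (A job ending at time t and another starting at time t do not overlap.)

Sort by end time and greedily take each interval whose start is ≥ the last chosen end.
Sorted by end: (1,2)  (3,5)  (6,7)  (7,8)  (4,9)  (11,14)  (14,15)  (15,16)  (12,18)  (18,20)  (21,23)  (19,25)  (22,26)  (27,28)
take (1,2); take (3,5); take (6,7); take (7,8); take (11,14); take (14,15); take (15,16); skip (12,18); take (18,20); take (21,23); skip (19,25); take (27,28).
Selected: (1,2) (3,5) (6,7) (7,8) (11,14) (14,15) (15,16) (18,20) (21,23) (27,28)

23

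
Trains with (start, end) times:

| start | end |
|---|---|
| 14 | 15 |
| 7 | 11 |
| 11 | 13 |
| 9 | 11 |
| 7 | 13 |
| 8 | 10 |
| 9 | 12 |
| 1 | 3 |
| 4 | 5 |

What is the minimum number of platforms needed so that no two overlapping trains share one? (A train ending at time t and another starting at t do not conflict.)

5

Count concurrent intervals with a sweep; the peak is the room count.
Events (time:±→running): 1:+→1 3:-→0 4:+→1 5:-→0 7:+→1 7:+→2 8:+→3 9:+→4 9:+→5 … peak 5.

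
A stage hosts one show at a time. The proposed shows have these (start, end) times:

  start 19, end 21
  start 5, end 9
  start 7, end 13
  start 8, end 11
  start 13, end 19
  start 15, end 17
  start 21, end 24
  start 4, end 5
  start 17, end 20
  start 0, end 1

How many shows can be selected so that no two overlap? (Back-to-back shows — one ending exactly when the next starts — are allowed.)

6

Order by finish time; keep every interval that doesn't clash with the previous kept one.
By end time: (0,1), (4,5), (5,9), (8,11), (7,13), (15,17), (13,19), (17,20), (19,21), (21,24).
Pick (0,1); next start ≥ 1 → (4,5); next start ≥ 5 → (5,9); next start ≥ 9 → (15,17); next start ≥ 17 → (17,20); next start ≥ 20 → (21,24).
Selected 6 shows.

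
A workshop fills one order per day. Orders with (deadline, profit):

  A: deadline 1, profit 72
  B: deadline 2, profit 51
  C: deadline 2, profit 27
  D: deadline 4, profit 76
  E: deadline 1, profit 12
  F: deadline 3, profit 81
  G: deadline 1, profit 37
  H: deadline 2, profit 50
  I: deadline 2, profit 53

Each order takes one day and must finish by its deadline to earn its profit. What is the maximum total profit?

Take jobs in profit order; each goes to the latest open slot no later than its deadline.
Profit order: F=81 D=76 A=72 I=53 B=51 H=50 G=37 C=27 E=12
Assign: F→slot 3, D→slot 4, A→slot 1, I→slot 2, B skipped, H skipped, G skipped, C skipped, E skipped.
Slots: [1:A] [2:I] [3:F] [4:D]
Profit = 72 + 53 + 81 + 76 = 282

282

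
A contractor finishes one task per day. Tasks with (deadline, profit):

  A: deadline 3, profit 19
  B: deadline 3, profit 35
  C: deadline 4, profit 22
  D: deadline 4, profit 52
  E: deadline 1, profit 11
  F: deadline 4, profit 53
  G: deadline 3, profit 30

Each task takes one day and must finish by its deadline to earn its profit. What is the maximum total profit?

By profit: F(d4,53), D(d4,52), B(d3,35), G(d3,30), C(d4,22), A(d3,19), E(d1,11)
F→slot 4; D→slot 3; B→slot 2; G→slot 1; C skipped; A skipped; E skipped.
Profit = 30 + 35 + 52 + 53 = 170

170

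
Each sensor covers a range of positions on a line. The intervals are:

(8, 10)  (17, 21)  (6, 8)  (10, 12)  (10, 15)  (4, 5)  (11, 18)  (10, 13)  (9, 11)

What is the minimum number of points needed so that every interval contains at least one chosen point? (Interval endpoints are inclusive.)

4

Sort by right endpoint; whenever an interval is uncovered, place a point at its right end.
Sorted: [4,5] [6,8] [8,10] [9,11] [10,12] [10,13] [10,15] [11,18] [17,21]
{[4,5]} hit by 5; {[6,8],[8,10]} hit by 8; {[9,11],[10,12],[10,13],[10,15],[11,18]} hit by 11; {[17,21]} hit by 21.
Points: 5, 8, 11, 21 (4 total).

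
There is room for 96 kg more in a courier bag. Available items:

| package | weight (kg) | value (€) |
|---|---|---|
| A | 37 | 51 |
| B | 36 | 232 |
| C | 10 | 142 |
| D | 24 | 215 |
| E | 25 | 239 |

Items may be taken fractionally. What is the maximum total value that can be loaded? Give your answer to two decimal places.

Sort by value per unit weight and fill in that order.
Order: C (142/10=14.20) > E (239/25=9.56) > D (215/24=8.96) > B (232/36=6.44) > A (51/37=1.38)
Fill: take C (10 @ 142) → take E (25 @ 239) → take D (24 @ 215) → take B (36 @ 232) → take 1/37 of A → 1.38; 96/96 used.
Total value = 829.38

829.38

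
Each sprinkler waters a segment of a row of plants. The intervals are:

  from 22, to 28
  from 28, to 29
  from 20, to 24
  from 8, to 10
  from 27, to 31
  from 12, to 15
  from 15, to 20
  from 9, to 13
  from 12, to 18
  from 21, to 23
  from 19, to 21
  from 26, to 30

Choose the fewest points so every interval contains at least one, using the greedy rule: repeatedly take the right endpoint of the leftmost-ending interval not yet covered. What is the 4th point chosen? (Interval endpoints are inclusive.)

28

Process intervals by earliest right end; each time one isn't hit yet, stab at its right endpoint.
By right end: [8,10]  [9,13]  [12,15]  [12,18]  [15,20]  [19,21]  [21,23]  [20,24]  [22,28]  [28,29]  [26,30]  [27,31]
[8,10] uncovered → point at 10; [12,15] uncovered → point at 15; [19,21] uncovered → point at 21; [22,28] uncovered → point at 28.
Points: 10, 15, 21, 28 (4 total).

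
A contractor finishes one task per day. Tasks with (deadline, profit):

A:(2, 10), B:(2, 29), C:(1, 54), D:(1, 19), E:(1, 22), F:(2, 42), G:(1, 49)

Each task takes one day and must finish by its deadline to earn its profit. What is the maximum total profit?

96

Sort by profit descending; place each in the latest free slot ≤ its deadline.
Profit order: C=54 G=49 F=42 B=29 E=22 D=19 A=10
Assign: C→slot 1, G skipped, F→slot 2, B skipped, E skipped, D skipped, A skipped.
Slots: [1:C] [2:F]
Profit = 54 + 42 = 96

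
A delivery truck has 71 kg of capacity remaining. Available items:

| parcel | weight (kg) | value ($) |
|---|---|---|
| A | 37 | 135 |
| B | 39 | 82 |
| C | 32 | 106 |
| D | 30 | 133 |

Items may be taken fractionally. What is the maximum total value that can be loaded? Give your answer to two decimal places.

Greedy by value/weight ratio, highest first.
Ratios (sorted): D 4.43, A 3.65, C 3.31, B 2.10
take D (30 @ 133); take A (37 @ 135); take 4/32 of C → 13.25. Capacity used 71/71.
Total value = 281.25

281.25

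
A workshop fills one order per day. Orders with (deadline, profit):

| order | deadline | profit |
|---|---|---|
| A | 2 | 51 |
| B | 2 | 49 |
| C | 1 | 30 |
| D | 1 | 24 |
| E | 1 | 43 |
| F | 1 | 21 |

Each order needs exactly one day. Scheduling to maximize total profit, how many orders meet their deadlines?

2

Sort by profit descending; place each in the latest free slot ≤ its deadline.
Profit order: A=51 B=49 E=43 C=30 D=24 F=21
Assign: A→slot 2, B→slot 1, E skipped, C skipped, D skipped, F skipped.
Slots: [1:B] [2:A]
2 of 6 scheduled.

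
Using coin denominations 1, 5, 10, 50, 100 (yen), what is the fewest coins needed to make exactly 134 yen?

8

Use the largest denomination that fits, subtract, and repeat.
134 = 1×100 + 3×10 + 4×1
Total coins = 1 + 3 + 4 = 8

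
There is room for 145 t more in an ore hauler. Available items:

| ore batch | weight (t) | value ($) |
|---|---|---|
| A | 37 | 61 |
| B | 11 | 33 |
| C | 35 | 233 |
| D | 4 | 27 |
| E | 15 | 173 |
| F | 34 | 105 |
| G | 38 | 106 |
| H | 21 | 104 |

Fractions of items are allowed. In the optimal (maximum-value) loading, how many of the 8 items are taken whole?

6

Sort by value per unit weight and fill in that order.
Ratios (sorted): E 11.53, D 6.75, C 6.66, H 4.95, F 3.09, B 3.00, G 2.79, A 1.65
take E (15 @ 173); take D (4 @ 27); take C (35 @ 233); take H (21 @ 104); take F (34 @ 105); take B (11 @ 33); take 25/38 of G → 69.74. Capacity used 145/145.
6 item(s) taken whole; one partial (take 25/38 of G).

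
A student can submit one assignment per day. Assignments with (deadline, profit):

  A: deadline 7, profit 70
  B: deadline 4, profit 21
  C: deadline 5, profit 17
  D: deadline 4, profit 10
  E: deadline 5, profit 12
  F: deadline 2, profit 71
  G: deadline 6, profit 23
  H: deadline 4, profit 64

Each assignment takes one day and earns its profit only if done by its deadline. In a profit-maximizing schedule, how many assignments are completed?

7

Take jobs in profit order; each goes to the latest open slot no later than its deadline.
By profit: F(d2,71), A(d7,70), H(d4,64), G(d6,23), B(d4,21), C(d5,17), E(d5,12), D(d4,10)
F→slot 2; A→slot 7; H→slot 4; G→slot 6; B→slot 3; C→slot 5; E→slot 1; D skipped.
7 of 8 scheduled.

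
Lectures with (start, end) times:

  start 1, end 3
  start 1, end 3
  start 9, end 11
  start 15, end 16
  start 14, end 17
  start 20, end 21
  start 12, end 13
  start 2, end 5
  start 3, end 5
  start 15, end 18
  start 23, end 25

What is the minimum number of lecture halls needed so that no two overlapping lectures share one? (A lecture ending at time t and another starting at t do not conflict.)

3

starts: [1, 1, 2, 3, 9, 12, 14, 15, 15, 20, 23]
ends:   [3, 3, 5, 5, 11, 13, 16, 17, 18, 21, 25]
s1→1 s1→2 s2→3  — peak 3.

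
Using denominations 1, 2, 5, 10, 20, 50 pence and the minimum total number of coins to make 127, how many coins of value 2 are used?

Greedy: take as many of the largest coin as possible, then repeat with the remainder.
127 − 2×50→27 − 1×20→7 − 1×5→2 − 1×2→0
Count of 2: 1

1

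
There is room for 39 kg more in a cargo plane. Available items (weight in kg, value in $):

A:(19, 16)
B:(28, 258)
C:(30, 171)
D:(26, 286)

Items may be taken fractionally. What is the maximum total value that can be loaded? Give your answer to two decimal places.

Order: D (286/26=11.00) > B (258/28=9.21) > C (171/30=5.70) > A (16/19=0.84)
Fill: take D (26 @ 286) → take 13/28 of B → 119.79; 39/39 used.
Total value = 405.79

405.79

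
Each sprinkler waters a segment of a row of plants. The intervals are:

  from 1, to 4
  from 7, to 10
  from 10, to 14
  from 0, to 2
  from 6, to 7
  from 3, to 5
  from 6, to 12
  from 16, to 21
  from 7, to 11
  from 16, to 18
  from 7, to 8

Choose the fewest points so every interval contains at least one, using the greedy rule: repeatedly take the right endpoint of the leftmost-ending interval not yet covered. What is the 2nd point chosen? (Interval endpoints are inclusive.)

5

Sorted: [0,2] [1,4] [3,5] [6,7] [7,8] [7,10] [7,11] [6,12] [10,14] [16,18] [16,21]
{[0,2],[1,4]} hit by 2; {[3,5]} hit by 5; {[6,7],[7,8],[7,10],[7,11],[6,12]} hit by 7; {[10,14]} hit by 14; {[16,18],[16,21]} hit by 18.
Points: 2, 5, 7, 14, 18 (5 total).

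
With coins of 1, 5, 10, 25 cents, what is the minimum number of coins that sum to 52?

52 − 2×25→2 − 2×1→0
Total coins = 2 + 2 = 4

4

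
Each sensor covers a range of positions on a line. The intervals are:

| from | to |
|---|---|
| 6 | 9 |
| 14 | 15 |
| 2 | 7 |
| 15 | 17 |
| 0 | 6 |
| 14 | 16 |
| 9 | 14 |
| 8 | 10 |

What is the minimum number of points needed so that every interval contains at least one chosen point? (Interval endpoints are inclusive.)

3

Sorted: [0,6] [2,7] [6,9] [8,10] [9,14] [14,15] [14,16] [15,17]
{[0,6],[2,7],[6,9]} hit by 6; {[8,10],[9,14]} hit by 10; {[14,15],[14,16],[15,17]} hit by 15.
Points: 6, 10, 15 (3 total).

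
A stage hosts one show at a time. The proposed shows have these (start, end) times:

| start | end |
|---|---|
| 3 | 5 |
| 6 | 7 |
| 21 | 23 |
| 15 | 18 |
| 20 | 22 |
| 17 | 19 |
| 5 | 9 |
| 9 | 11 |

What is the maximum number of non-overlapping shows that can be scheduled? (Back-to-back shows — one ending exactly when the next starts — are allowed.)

Sort by end time and greedily take each interval whose start is ≥ the last chosen end.
Sorted by end: (3,5)  (6,7)  (5,9)  (9,11)  (15,18)  (17,19)  (20,22)  (21,23)
take (3,5); take (6,7); skip (5,9); take (9,11); take (15,18); take (20,22).
Selected 5 shows.

5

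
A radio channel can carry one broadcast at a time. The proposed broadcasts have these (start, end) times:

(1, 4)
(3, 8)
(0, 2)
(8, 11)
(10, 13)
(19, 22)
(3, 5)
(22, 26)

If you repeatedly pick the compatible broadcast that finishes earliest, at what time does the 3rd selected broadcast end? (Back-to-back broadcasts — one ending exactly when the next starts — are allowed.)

11

Sort by end time and greedily take each interval whose start is ≥ the last chosen end.
By end time: (0,2), (1,4), (3,5), (3,8), (8,11), (10,13), (19,22), (22,26).
Pick (0,2); next start ≥ 2 → (3,5); next start ≥ 5 → (8,11); next start ≥ 11 → (19,22); next start ≥ 22 → (22,26).
Selected: (0,2) (3,5) (8,11) (19,22) (22,26)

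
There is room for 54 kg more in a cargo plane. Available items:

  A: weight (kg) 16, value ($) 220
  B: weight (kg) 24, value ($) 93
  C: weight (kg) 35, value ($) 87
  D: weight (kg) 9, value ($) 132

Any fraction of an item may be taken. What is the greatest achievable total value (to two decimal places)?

Greedy by value/weight ratio, highest first.
Ratios (sorted): D 14.67, A 13.75, B 3.88, C 2.49
take D (9 @ 132); take A (16 @ 220); take B (24 @ 93); take 5/35 of C → 12.43. Capacity used 54/54.
Total value = 457.43

457.43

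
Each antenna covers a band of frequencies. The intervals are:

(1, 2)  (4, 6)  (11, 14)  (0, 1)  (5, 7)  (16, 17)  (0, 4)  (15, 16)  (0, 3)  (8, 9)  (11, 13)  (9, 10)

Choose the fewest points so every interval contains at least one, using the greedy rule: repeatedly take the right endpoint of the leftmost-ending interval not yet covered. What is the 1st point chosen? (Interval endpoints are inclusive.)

1

Sort by right endpoint; whenever an interval is uncovered, place a point at its right end.
By right end: [0,1]  [1,2]  [0,3]  [0,4]  [4,6]  [5,7]  [8,9]  [9,10]  [11,13]  [11,14]  [15,16]  [16,17]
[0,1] uncovered → point at 1; [4,6] uncovered → point at 6; [8,9] uncovered → point at 9; [11,13] uncovered → point at 13; [15,16] uncovered → point at 16.
Points: 1, 6, 9, 13, 16 (5 total).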